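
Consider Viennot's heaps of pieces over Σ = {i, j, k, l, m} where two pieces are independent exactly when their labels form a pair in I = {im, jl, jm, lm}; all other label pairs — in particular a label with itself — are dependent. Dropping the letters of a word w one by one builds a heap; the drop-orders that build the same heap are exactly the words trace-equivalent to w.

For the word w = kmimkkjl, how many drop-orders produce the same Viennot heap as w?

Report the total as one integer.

#0=k has no predecessor
#1=m depends on [0:k]
#2=i depends on [0:k]
#3=m depends on [1:m]
#4=k depends on [2:i, 3:m]
#5=k depends on [4:k]
#6=j depends on [5:k]
#7=l depends on [5:k]
sources: [0:k]
N(rest) = Σ N(rest − s) over sources s of rest; N(one piece) = 1:
  size 1 → [6]=1  [7]=1
  size 2 → [6,7]=2
  size 3 → [5,6,7]=2
  size 4 → [4,5,6,7]=2
  size 5 → [2,4,5,6,7]=2  [3,4,5,6,7]=2
  size 6 → [1,3,4,5,6,7]=2  [2,3,4,5,6,7]=4
  first=0(k) contributes 6

6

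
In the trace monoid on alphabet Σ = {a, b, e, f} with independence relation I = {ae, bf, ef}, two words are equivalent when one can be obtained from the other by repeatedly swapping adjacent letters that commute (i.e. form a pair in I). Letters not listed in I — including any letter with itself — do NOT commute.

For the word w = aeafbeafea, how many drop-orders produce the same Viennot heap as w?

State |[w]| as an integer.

#0=a has no predecessor
#1=e has no predecessor
#2=a depends on [0:a]
#3=f depends on [2:a]
#4=b depends on [1:e, 2:a]
#5=e depends on [4:b]
#6=a depends on [3:f, 4:b]
#7=f depends on [6:a]
#8=e depends on [5:e]
#9=a depends on [7:f]
sources: [0:a, 1:e]
N(rest) = Σ N(rest − s) over sources s of rest; N(one piece) = 1:
  size 1 → [8]=1  [9]=1
  size 2 → [5,8]=1  [7,9]=1  [8,9]=2
  size 3 → [5,8,9]=3  [6,7,9]=1  [7,8,9]=3
  size 4 → [3,6,7,9]=1  [5,7,8,9]=6  [6,7,8,9]=4
  size 5 → [3,6,7,8,9]=5  [5,6,7,8,9]=10
  size 6 → [3,5,6,7,8,9]=15  [4,5,6,7,8,9]=10
  size 7 → [1,4,5,6,7,8,9]=10  [3,4,5,6,7,8,9]=25
  size 8 → [1,3,4,5,6,7,8,9]=35  [2,3,4,5,6,7,8,9]=25
  first=0(a) contributes 60
  first=1(e) contributes 25
|[w]| = 85

85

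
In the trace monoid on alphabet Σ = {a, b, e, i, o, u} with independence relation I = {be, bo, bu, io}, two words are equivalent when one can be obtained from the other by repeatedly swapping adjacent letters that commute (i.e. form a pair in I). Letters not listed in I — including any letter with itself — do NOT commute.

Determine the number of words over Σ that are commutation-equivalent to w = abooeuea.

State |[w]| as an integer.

6

piece 0:a — minimal
piece 1:b rests on {0:a}
piece 2:o rests on {0:a}
piece 3:o rests on {2:o}
piece 4:e rests on {3:o}
piece 5:u rests on {4:e}
piece 6:e rests on {5:u}
piece 7:a rests on {1:b, 6:e}
minimal pieces: {0:a}
ways to finish when only these pieces remain (= sum over removing one remaining piece with nothing left below it):
  1 left: {7}→1
  2 left: {1,7}→1  {6,7}→1
  3 left: {1,6,7}→2  {5,6,7}→1
  4 left: {1,5,6,7}→3  {4,5,6,7}→1
  5 left: {1,4,5,6,7}→4  {3,4,5,6,7}→1
  6 left: {1,3,4,5,6,7}→5  {2,3,4,5,6,7}→1
  placing 0:a first → 6 extensions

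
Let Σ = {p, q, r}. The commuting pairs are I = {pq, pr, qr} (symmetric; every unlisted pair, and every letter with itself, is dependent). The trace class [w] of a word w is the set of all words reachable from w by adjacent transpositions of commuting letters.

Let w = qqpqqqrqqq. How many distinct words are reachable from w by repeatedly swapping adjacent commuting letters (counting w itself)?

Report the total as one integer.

0(q) covers ∅
1(q) covers 0:q
2(p) covers ∅
3(q) covers 1:q
4(q) covers 3:q
5(q) covers 4:q
6(r) covers ∅
7(q) covers 5:q
8(q) covers 7:q
9(q) covers 8:q
floor of heap: 0:q, 2:p, 6:r
completions by unplaced set U, small U first (add the entries for U minus each lowest piece of U):
  |U|=1: {2}:1  {6}:1  {9}:1
  |U|=2: {2,6}:2  {2,9}:2  {6,9}:2  {8,9}:1
  |U|=3: {2,6,9}:6  {2,8,9}:3  {6,8,9}:3  {7,8,9}:1
  |U|=4: {2,6,8,9}:12  {2,7,8,9}:4  {5,7,8,9}:1  {6,7,8,9}:4
  |U|=5: {2,5,7,8,9}:5  {2,6,7,8,9}:20  {4,5,7,8,9}:1  {5,6,7,8,9}:5
  |U|=6: {2,4,5,7,8,9}:6  {2,5,6,7,8,9}:30  {3,4,5,7,8,9}:1  {4,5,6,7,8,9}:6
  |U|=7: {1,3,4,5,7,8,9}:1  {2,3,4,5,7,8,9}:7  {2,4,5,6,7,8,9}:42  {3,4,5,6,7,8,9}:7
  |U|=8: {0,1,3,4,5,7,8,9}:1  {1,2,3,4,5,7,8,9}:8  {1,3,4,5,6,7,8,9}:8  {2,3,4,5,6,7,8,9}:56
  start at 0(q): 72
  start at 2(p): 9
  start at 6(r): 9
sum over floor = 90

90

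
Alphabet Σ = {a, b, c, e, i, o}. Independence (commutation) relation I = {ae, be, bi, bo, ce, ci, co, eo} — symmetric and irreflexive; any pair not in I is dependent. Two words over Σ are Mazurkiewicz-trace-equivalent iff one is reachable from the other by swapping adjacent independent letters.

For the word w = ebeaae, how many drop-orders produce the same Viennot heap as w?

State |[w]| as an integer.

20

piece 0:e — minimal
piece 1:b — minimal
piece 2:e rests on {0:e}
piece 3:a rests on {1:b}
piece 4:a rests on {3:a}
piece 5:e rests on {2:e}
minimal pieces: {0:e, 1:b}
ways to finish when only these pieces remain (= sum over removing one remaining piece with nothing left below it):
  1 left: {4}→1  {5}→1
  2 left: {2,5}→1  {3,4}→1  {4,5}→2
  3 left: {0,2,5}→1  {1,3,4}→1  {2,4,5}→3  {3,4,5}→3
  4 left: {0,2,4,5}→4  {1,3,4,5}→4  {2,3,4,5}→6
  placing 0:e first → 10 extensions
  placing 1:b first → 10 extensions
total linear extensions = 20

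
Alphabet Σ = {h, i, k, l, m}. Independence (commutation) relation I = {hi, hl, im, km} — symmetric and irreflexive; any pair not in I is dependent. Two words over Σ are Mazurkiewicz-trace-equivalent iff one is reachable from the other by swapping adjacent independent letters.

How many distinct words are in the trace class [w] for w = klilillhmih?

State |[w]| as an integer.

0(k) covers ∅
1(l) covers 0:k
2(i) covers 1:l
3(l) covers 2:i
4(i) covers 3:l
5(l) covers 4:i
6(l) covers 5:l
7(h) covers 0:k
8(m) covers 6:l, 7:h
9(i) covers 6:l
10(h) covers 8:m
floor of heap: 0:k
completions by unplaced set U, small U first (add the entries for U minus each lowest piece of U):
  |U|=1: {9}:1  {10}:1
  |U|=2: {8,10}:1  {9,10}:2
  |U|=3: {7,8,10}:1  {8,9,10}:3
  |U|=4: {6,8,9,10}:3  {7,8,9,10}:4
  |U|=5: {5,6,8,9,10}:3  {6,7,8,9,10}:7
  |U|=6: {4,5,6,8,9,10}:3  {5,6,7,8,9,10}:10
  |U|=7: {3,4,5,6,8,9,10}:3  {4,5,6,7,8,9,10}:13
  |U|=8: {2,3,4,5,6,8,9,10}:3  {3,4,5,6,7,8,9,10}:16
  |U|=9: {1,2,3,4,5,6,8,9,10}:3  {2,3,4,5,6,7,8,9,10}:19
  start at 0(k): 22

22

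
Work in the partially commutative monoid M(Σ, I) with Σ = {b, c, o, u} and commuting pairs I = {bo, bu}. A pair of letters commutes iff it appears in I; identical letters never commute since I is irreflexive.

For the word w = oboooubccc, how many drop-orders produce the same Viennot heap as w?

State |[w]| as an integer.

piece 0:o — minimal
piece 1:b — minimal
piece 2:o rests on {0:o}
piece 3:o rests on {2:o}
piece 4:o rests on {3:o}
piece 5:u rests on {4:o}
piece 6:b rests on {1:b}
piece 7:c rests on {5:u, 6:b}
piece 8:c rests on {7:c}
piece 9:c rests on {8:c}
minimal pieces: {0:o, 1:b}
ways to finish when only these pieces remain (= sum over removing one remaining piece with nothing left below it):
  1 left: {9}→1
  2 left: {8,9}→1
  3 left: {7,8,9}→1
  4 left: {5,7,8,9}→1  {6,7,8,9}→1
  5 left: {1,6,7,8,9}→1  {4,5,7,8,9}→1  {5,6,7,8,9}→2
  6 left: {1,5,6,7,8,9}→3  {3,4,5,7,8,9}→1  {4,5,6,7,8,9}→3
  7 left: {1,4,5,6,7,8,9}→6  {2,3,4,5,7,8,9}→1  {3,4,5,6,7,8,9}→4
  8 left: {0,2,3,4,5,7,8,9}→1  {1,3,4,5,6,7,8,9}→10  {2,3,4,5,6,7,8,9}→5
  placing 0:o first → 15 extensions
  placing 1:b first → 6 extensions
total linear extensions = 21

21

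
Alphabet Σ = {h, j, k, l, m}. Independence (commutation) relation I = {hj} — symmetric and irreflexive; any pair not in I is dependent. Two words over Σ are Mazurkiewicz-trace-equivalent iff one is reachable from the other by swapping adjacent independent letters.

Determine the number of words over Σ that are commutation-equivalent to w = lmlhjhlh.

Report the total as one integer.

3

0(l) covers ∅
1(m) covers 0:l
2(l) covers 1:m
3(h) covers 2:l
4(j) covers 2:l
5(h) covers 3:h
6(l) covers 4:j, 5:h
7(h) covers 6:l
floor of heap: 0:l
completions by unplaced set U, small U first (add the entries for U minus each lowest piece of U):
  |U|=1: {7}:1
  |U|=2: {6,7}:1
  |U|=3: {4,6,7}:1  {5,6,7}:1
  |U|=4: {3,5,6,7}:1  {4,5,6,7}:2
  |U|=5: {3,4,5,6,7}:3
  |U|=6: {2,3,4,5,6,7}:3
  start at 0(l): 3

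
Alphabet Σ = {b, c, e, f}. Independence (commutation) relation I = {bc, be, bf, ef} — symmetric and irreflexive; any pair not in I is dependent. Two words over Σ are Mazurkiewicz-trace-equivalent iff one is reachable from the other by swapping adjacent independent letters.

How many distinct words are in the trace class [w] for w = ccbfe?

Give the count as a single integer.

10

#0=c has no predecessor
#1=c depends on [0:c]
#2=b has no predecessor
#3=f depends on [1:c]
#4=e depends on [1:c]
sources: [0:c, 2:b]
N(rest) = Σ N(rest − s) over sources s of rest; N(one piece) = 1:
  size 1 → [2]=1  [3]=1  [4]=1
  size 2 → [2,3]=2  [2,4]=2  [3,4]=2
  size 3 → [1,3,4]=2  [2,3,4]=6
  first=0(c) contributes 8
  first=2(b) contributes 2
|[w]| = 10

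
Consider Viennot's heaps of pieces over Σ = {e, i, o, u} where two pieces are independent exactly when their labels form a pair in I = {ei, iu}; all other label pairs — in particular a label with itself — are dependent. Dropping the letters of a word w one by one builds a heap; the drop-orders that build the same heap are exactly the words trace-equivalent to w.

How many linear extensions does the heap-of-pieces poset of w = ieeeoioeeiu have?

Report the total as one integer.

0(i) covers ∅
1(e) covers ∅
2(e) covers 1:e
3(e) covers 2:e
4(o) covers 0:i, 3:e
5(i) covers 4:o
6(o) covers 5:i
7(e) covers 6:o
8(e) covers 7:e
9(i) covers 6:o
10(u) covers 8:e
floor of heap: 0:i, 1:e
completions by unplaced set U, small U first (add the entries for U minus each lowest piece of U):
  |U|=1: {9}:1  {10}:1
  |U|=2: {8,10}:1  {9,10}:2
  |U|=3: {7,8,10}:1  {8,9,10}:3
  |U|=4: {7,8,9,10}:4
  |U|=5: {6,7,8,9,10}:4
  |U|=6: {5,6,7,8,9,10}:4
  |U|=7: {4,5,6,7,8,9,10}:4
  |U|=8: {0,4,5,6,7,8,9,10}:4  {3,4,5,6,7,8,9,10}:4
  |U|=9: {0,3,4,5,6,7,8,9,10}:8  {2,3,4,5,6,7,8,9,10}:4
  start at 0(i): 4
  start at 1(e): 12
sum over floor = 16

16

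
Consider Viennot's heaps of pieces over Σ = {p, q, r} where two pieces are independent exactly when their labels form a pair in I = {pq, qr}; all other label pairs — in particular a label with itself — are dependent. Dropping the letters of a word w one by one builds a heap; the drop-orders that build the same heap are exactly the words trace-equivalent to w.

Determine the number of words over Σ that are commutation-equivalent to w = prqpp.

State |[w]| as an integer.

drop 0:p onto floor
drop 1:r onto {0:p}
drop 2:q onto floor
drop 3:p onto {1:r}
drop 4:p onto {3:p}
ground layer = {0:p, 2:q}
drop-orders for the pieces not yet dropped (sum over which currently-grounded one goes next):
  1 to go: {2} 1  {4} 1
  2 to go: {2,4} 2  {3,4} 1
  3 to go: {1,3,4} 1  {2,3,4} 3
  if 0:p drops first: 4 orders
  if 2:q drops first: 1 orders
heap linearizations: 5

5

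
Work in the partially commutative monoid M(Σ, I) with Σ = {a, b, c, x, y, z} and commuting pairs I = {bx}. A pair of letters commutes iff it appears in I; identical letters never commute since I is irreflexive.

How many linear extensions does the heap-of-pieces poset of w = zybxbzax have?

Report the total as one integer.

piece 0:z — minimal
piece 1:y rests on {0:z}
piece 2:b rests on {1:y}
piece 3:x rests on {1:y}
piece 4:b rests on {2:b}
piece 5:z rests on {3:x, 4:b}
piece 6:a rests on {5:z}
piece 7:x rests on {6:a}
minimal pieces: {0:z}
ways to finish when only these pieces remain (= sum over removing one remaining piece with nothing left below it):
  1 left: {7}→1
  2 left: {6,7}→1
  3 left: {5,6,7}→1
  4 left: {3,5,6,7}→1  {4,5,6,7}→1
  5 left: {2,4,5,6,7}→1  {3,4,5,6,7}→2
  6 left: {2,3,4,5,6,7}→3
  placing 0:z first → 3 extensions

3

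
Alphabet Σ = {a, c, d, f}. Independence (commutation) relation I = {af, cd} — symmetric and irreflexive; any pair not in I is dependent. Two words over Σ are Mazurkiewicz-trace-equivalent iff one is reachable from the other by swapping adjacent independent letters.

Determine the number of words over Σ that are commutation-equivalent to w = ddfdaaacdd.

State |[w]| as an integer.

3

piece 0:d — minimal
piece 1:d rests on {0:d}
piece 2:f rests on {1:d}
piece 3:d rests on {2:f}
piece 4:a rests on {3:d}
piece 5:a rests on {4:a}
piece 6:a rests on {5:a}
piece 7:c rests on {6:a}
piece 8:d rests on {6:a}
piece 9:d rests on {8:d}
minimal pieces: {0:d}
ways to finish when only these pieces remain (= sum over removing one remaining piece with nothing left below it):
  1 left: {7}→1  {9}→1
  2 left: {7,9}→2  {8,9}→1
  3 left: {7,8,9}→3
  4 left: {6,7,8,9}→3
  5 left: {5,6,7,8,9}→3
  6 left: {4,5,6,7,8,9}→3
  7 left: {3,4,5,6,7,8,9}→3
  8 left: {2,3,4,5,6,7,8,9}→3
  placing 0:d first → 3 extensions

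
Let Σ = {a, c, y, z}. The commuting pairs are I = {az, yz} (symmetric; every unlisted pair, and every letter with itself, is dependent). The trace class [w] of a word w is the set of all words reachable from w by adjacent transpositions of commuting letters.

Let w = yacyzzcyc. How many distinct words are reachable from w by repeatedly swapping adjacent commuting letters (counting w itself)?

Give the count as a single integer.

drop 0:y onto floor
drop 1:a onto {0:y}
drop 2:c onto {1:a}
drop 3:y onto {2:c}
drop 4:z onto {2:c}
drop 5:z onto {4:z}
drop 6:c onto {3:y, 5:z}
drop 7:y onto {6:c}
drop 8:c onto {7:y}
ground layer = {0:y}
drop-orders for the pieces not yet dropped (sum over which currently-grounded one goes next):
  1 to go: {8} 1
  2 to go: {7,8} 1
  3 to go: {6,7,8} 1
  4 to go: {3,6,7,8} 1  {5,6,7,8} 1
  5 to go: {3,5,6,7,8} 2  {4,5,6,7,8} 1
  6 to go: {3,4,5,6,7,8} 3
  7 to go: {2,3,4,5,6,7,8} 3
  if 0:y drops first: 3 orders

3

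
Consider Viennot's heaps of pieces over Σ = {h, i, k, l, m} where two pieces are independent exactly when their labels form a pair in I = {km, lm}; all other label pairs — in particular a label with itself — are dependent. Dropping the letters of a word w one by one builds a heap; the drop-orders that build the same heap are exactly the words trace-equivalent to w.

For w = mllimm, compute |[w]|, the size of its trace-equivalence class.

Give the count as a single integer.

3

0(m) covers ∅
1(l) covers ∅
2(l) covers 1:l
3(i) covers 0:m, 2:l
4(m) covers 3:i
5(m) covers 4:m
floor of heap: 0:m, 1:l
completions by unplaced set U, small U first (add the entries for U minus each lowest piece of U):
  |U|=1: {5}:1
  |U|=2: {4,5}:1
  |U|=3: {3,4,5}:1
  |U|=4: {0,3,4,5}:1  {2,3,4,5}:1
  start at 0(m): 1
  start at 1(l): 2
sum over floor = 3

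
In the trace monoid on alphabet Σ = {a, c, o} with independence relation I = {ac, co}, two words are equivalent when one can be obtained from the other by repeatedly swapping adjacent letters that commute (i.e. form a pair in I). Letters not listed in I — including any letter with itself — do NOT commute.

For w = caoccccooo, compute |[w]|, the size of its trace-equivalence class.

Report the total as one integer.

252

drop 0:c onto floor
drop 1:a onto floor
drop 2:o onto {1:a}
drop 3:c onto {0:c}
drop 4:c onto {3:c}
drop 5:c onto {4:c}
drop 6:c onto {5:c}
drop 7:o onto {2:o}
drop 8:o onto {7:o}
drop 9:o onto {8:o}
ground layer = {0:c, 1:a}
drop-orders for the pieces not yet dropped (sum over which currently-grounded one goes next):
  1 to go: {6} 1  {9} 1
  2 to go: {5,6} 1  {6,9} 2  {8,9} 1
  3 to go: {4,5,6} 1  {5,6,9} 3  {6,8,9} 3  {7,8,9} 1
  4 to go: {2,7,8,9} 1  {3,4,5,6} 1  {4,5,6,9} 4  {5,6,8,9} 6  {6,7,8,9} 4
  5 to go: {0,3,4,5,6} 1  {1,2,7,8,9} 1  {2,6,7,8,9} 5  {3,4,5,6,9} 5  {4,5,6,8,9} 10  {5,6,7,8,9} 10
  6 to go: {0,3,4,5,6,9} 6  {1,2,6,7,8,9} 6  {2,5,6,7,8,9} 15  {3,4,5,6,8,9} 15  {4,5,6,7,8,9} 20
  7 to go: {0,3,4,5,6,8,9} 21  {1,2,5,6,7,8,9} 21  {2,4,5,6,7,8,9} 35  {3,4,5,6,7,8,9} 35
  8 to go: {0,3,4,5,6,7,8,9} 56  {1,2,4,5,6,7,8,9} 56  {2,3,4,5,6,7,8,9} 70
  if 0:c drops first: 126 orders
  if 1:a drops first: 126 orders
heap linearizations: 252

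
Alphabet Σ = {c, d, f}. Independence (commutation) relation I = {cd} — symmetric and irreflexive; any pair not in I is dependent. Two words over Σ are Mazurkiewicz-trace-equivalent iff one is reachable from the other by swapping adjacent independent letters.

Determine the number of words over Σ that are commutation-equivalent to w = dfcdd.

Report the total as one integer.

3

#0=d has no predecessor
#1=f depends on [0:d]
#2=c depends on [1:f]
#3=d depends on [1:f]
#4=d depends on [3:d]
sources: [0:d]
N(rest) = Σ N(rest − s) over sources s of rest; N(one piece) = 1:
  size 1 → [2]=1  [4]=1
  size 2 → [2,4]=2  [3,4]=1
  size 3 → [2,3,4]=3
  first=0(d) contributes 3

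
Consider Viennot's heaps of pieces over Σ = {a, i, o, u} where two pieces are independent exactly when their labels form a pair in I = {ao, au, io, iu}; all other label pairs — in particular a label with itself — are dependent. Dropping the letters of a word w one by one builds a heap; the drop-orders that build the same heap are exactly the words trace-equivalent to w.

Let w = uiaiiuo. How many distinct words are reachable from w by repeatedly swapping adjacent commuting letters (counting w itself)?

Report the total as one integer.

0(u) covers ∅
1(i) covers ∅
2(a) covers 1:i
3(i) covers 2:a
4(i) covers 3:i
5(u) covers 0:u
6(o) covers 5:u
floor of heap: 0:u, 1:i
completions by unplaced set U, small U first (add the entries for U minus each lowest piece of U):
  |U|=1: {4}:1  {6}:1
  |U|=2: {3,4}:1  {4,6}:2  {5,6}:1
  |U|=3: {0,5,6}:1  {2,3,4}:1  {3,4,6}:3  {4,5,6}:3
  |U|=4: {0,4,5,6}:4  {1,2,3,4}:1  {2,3,4,6}:4  {3,4,5,6}:6
  |U|=5: {0,3,4,5,6}:10  {1,2,3,4,6}:5  {2,3,4,5,6}:10
  start at 0(u): 15
  start at 1(i): 20
sum over floor = 35

35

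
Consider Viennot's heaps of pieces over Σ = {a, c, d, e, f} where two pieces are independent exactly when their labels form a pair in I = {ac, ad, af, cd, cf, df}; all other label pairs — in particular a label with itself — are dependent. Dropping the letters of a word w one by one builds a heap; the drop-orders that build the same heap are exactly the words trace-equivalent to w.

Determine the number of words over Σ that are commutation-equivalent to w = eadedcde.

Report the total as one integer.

drop 0:e onto floor
drop 1:a onto {0:e}
drop 2:d onto {0:e}
drop 3:e onto {1:a, 2:d}
drop 4:d onto {3:e}
drop 5:c onto {3:e}
drop 6:d onto {4:d}
drop 7:e onto {5:c, 6:d}
ground layer = {0:e}
drop-orders for the pieces not yet dropped (sum over which currently-grounded one goes next):
  1 to go: {7} 1
  2 to go: {5,7} 1  {6,7} 1
  3 to go: {4,6,7} 1  {5,6,7} 2
  4 to go: {4,5,6,7} 3
  5 to go: {3,4,5,6,7} 3
  6 to go: {1,3,4,5,6,7} 3  {2,3,4,5,6,7} 3
  if 0:e drops first: 6 orders

6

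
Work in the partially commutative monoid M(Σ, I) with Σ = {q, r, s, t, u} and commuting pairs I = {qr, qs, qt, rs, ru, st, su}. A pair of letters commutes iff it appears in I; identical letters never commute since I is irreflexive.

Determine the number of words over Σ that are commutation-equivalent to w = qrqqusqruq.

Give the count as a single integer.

360

0(q) covers ∅
1(r) covers ∅
2(q) covers 0:q
3(q) covers 2:q
4(u) covers 3:q
5(s) covers ∅
6(q) covers 4:u
7(r) covers 1:r
8(u) covers 6:q
9(q) covers 8:u
floor of heap: 0:q, 1:r, 5:s
completions by unplaced set U, small U first (add the entries for U minus each lowest piece of U):
  |U|=1: {5}:1  {7}:1  {9}:1
  |U|=2: {1,7}:1  {5,7}:2  {5,9}:2  {7,9}:2  {8,9}:1
  |U|=3: {1,5,7}:3  {1,7,9}:3  {5,7,9}:6  {5,8,9}:3  {6,8,9}:1  {7,8,9}:3
  |U|=4: {1,5,7,9}:12  {1,7,8,9}:6  {4,6,8,9}:1  {5,6,8,9}:4  {5,7,8,9}:12  {6,7,8,9}:4
  |U|=5: {1,5,7,8,9}:30  {1,6,7,8,9}:10  {3,4,6,8,9}:1  {4,5,6,8,9}:5  {4,6,7,8,9}:5  {5,6,7,8,9}:20
  |U|=6: {1,4,6,7,8,9}:15  {1,5,6,7,8,9}:60  {2,3,4,6,8,9}:1  {3,4,5,6,8,9}:6  {3,4,6,7,8,9}:6  {4,5,6,7,8,9}:30
  |U|=7: {0,2,3,4,6,8,9}:1  {1,3,4,6,7,8,9}:21  {1,4,5,6,7,8,9}:105  {2,3,4,5,6,8,9}:7  {2,3,4,6,7,8,9}:7  {3,4,5,6,7,8,9}:42
  |U|=8: {0,2,3,4,5,6,8,9}:8  {0,2,3,4,6,7,8,9}:8  {1,2,3,4,6,7,8,9}:28  {1,3,4,5,6,7,8,9}:168  {2,3,4,5,6,7,8,9}:56
  start at 0(q): 252
  start at 1(r): 72
  start at 5(s): 36
sum over floor = 360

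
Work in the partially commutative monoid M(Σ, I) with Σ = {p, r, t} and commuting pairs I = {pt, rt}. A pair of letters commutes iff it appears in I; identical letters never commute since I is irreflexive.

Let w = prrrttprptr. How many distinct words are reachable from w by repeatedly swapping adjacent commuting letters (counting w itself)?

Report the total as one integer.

165

piece 0:p — minimal
piece 1:r rests on {0:p}
piece 2:r rests on {1:r}
piece 3:r rests on {2:r}
piece 4:t — minimal
piece 5:t rests on {4:t}
piece 6:p rests on {3:r}
piece 7:r rests on {6:p}
piece 8:p rests on {7:r}
piece 9:t rests on {5:t}
piece 10:r rests on {8:p}
minimal pieces: {0:p, 4:t}
ways to finish when only these pieces remain (= sum over removing one remaining piece with nothing left below it):
  1 left: {9}→1  {10}→1
  2 left: {5,9}→1  {8,10}→1  {9,10}→2
  3 left: {4,5,9}→1  {5,9,10}→3  {7,8,10}→1  {8,9,10}→3
  4 left: {4,5,9,10}→4  {5,8,9,10}→6  {6,7,8,10}→1  {7,8,9,10}→4
  5 left: {3,6,7,8,10}→1  {4,5,8,9,10}→10  {5,7,8,9,10}→10  {6,7,8,9,10}→5
  6 left: {2,3,6,7,8,10}→1  {3,6,7,8,9,10}→6  {4,5,7,8,9,10}→20  {5,6,7,8,9,10}→15
  7 left: {1,2,3,6,7,8,10}→1  {2,3,6,7,8,9,10}→7  {3,5,6,7,8,9,10}→21  {4,5,6,7,8,9,10}→35
  8 left: {0,1,2,3,6,7,8,10}→1  {1,2,3,6,7,8,9,10}→8  {2,3,5,6,7,8,9,10}→28  {3,4,5,6,7,8,9,10}→56
  9 left: {0,1,2,3,6,7,8,9,10}→9  {1,2,3,5,6,7,8,9,10}→36  {2,3,4,5,6,7,8,9,10}→84
  placing 0:p first → 120 extensions
  placing 4:t first → 45 extensions
total linear extensions = 165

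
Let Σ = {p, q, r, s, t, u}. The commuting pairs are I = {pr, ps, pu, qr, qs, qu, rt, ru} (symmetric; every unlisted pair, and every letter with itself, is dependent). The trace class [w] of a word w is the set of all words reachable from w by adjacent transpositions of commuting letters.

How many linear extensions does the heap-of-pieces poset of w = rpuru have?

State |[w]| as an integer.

0(r) covers ∅
1(p) covers ∅
2(u) covers ∅
3(r) covers 0:r
4(u) covers 2:u
floor of heap: 0:r, 1:p, 2:u
completions by unplaced set U, small U first (add the entries for U minus each lowest piece of U):
  |U|=1: {1}:1  {3}:1  {4}:1
  |U|=2: {0,3}:1  {1,3}:2  {1,4}:2  {2,4}:1  {3,4}:2
  |U|=3: {0,1,3}:3  {0,3,4}:3  {1,2,4}:3  {1,3,4}:6  {2,3,4}:3
  start at 0(r): 12
  start at 1(p): 6
  start at 2(u): 12
sum over floor = 30

30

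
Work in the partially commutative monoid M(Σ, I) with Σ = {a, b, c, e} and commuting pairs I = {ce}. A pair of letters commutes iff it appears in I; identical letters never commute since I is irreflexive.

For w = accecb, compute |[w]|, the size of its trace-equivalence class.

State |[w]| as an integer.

4

piece 0:a — minimal
piece 1:c rests on {0:a}
piece 2:c rests on {1:c}
piece 3:e rests on {0:a}
piece 4:c rests on {2:c}
piece 5:b rests on {3:e, 4:c}
minimal pieces: {0:a}
ways to finish when only these pieces remain (= sum over removing one remaining piece with nothing left below it):
  1 left: {5}→1
  2 left: {3,5}→1  {4,5}→1
  3 left: {2,4,5}→1  {3,4,5}→2
  4 left: {1,2,4,5}→1  {2,3,4,5}→3
  placing 0:a first → 4 extensions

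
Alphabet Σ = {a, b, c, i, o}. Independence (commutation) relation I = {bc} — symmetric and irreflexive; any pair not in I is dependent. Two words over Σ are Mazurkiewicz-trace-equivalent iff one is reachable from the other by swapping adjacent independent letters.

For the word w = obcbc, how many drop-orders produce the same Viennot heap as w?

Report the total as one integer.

6

piece 0:o — minimal
piece 1:b rests on {0:o}
piece 2:c rests on {0:o}
piece 3:b rests on {1:b}
piece 4:c rests on {2:c}
minimal pieces: {0:o}
ways to finish when only these pieces remain (= sum over removing one remaining piece with nothing left below it):
  1 left: {3}→1  {4}→1
  2 left: {1,3}→1  {2,4}→1  {3,4}→2
  3 left: {1,3,4}→3  {2,3,4}→3
  placing 0:o first → 6 extensions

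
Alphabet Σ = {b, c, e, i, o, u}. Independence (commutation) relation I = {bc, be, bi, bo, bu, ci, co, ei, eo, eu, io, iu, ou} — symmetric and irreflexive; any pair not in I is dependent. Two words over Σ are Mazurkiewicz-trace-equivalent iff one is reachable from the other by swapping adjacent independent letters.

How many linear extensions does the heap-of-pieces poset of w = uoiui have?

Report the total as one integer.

#0=u has no predecessor
#1=o has no predecessor
#2=i has no predecessor
#3=u depends on [0:u]
#4=i depends on [2:i]
sources: [0:u, 1:o, 2:i]
N(rest) = Σ N(rest − s) over sources s of rest; N(one piece) = 1:
  size 1 → [1]=1  [3]=1  [4]=1
  size 2 → [0,3]=1  [1,3]=2  [1,4]=2  [2,4]=1  [3,4]=2
  size 3 → [0,1,3]=3  [0,3,4]=3  [1,2,4]=3  [1,3,4]=6  [2,3,4]=3
  first=0(u) contributes 12
  first=1(o) contributes 6
  first=2(i) contributes 12
|[w]| = 30

30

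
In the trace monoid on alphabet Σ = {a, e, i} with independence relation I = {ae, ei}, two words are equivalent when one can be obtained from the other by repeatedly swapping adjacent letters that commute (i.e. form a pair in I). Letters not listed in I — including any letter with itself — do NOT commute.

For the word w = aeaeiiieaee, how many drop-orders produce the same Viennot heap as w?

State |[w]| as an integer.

piece 0:a — minimal
piece 1:e — minimal
piece 2:a rests on {0:a}
piece 3:e rests on {1:e}
piece 4:i rests on {2:a}
piece 5:i rests on {4:i}
piece 6:i rests on {5:i}
piece 7:e rests on {3:e}
piece 8:a rests on {6:i}
piece 9:e rests on {7:e}
piece 10:e rests on {9:e}
minimal pieces: {0:a, 1:e}
ways to finish when only these pieces remain (= sum over removing one remaining piece with nothing left below it):
  1 left: {8}→1  {10}→1
  2 left: {6,8}→1  {8,10}→2  {9,10}→1
  3 left: {5,6,8}→1  {6,8,10}→3  {7,9,10}→1  {8,9,10}→3
  4 left: {3,7,9,10}→1  {4,5,6,8}→1  {5,6,8,10}→4  {6,8,9,10}→6  {7,8,9,10}→4
  5 left: {1,3,7,9,10}→1  {2,4,5,6,8}→1  {3,7,8,9,10}→5  {4,5,6,8,10}→5  {5,6,8,9,10}→10  {6,7,8,9,10}→10
  6 left: {0,2,4,5,6,8}→1  {1,3,7,8,9,10}→6  {2,4,5,6,8,10}→6  {3,6,7,8,9,10}→15  {4,5,6,8,9,10}→15  {5,6,7,8,9,10}→20
  7 left: {0,2,4,5,6,8,10}→7  {1,3,6,7,8,9,10}→21  {2,4,5,6,8,9,10}→21  {3,5,6,7,8,9,10}→35  {4,5,6,7,8,9,10}→35
  8 left: {0,2,4,5,6,8,9,10}→28  {1,3,5,6,7,8,9,10}→56  {2,4,5,6,7,8,9,10}→56  {3,4,5,6,7,8,9,10}→70
  9 left: {0,2,4,5,6,7,8,9,10}→84  {1,3,4,5,6,7,8,9,10}→126  {2,3,4,5,6,7,8,9,10}→126
  placing 0:a first → 252 extensions
  placing 1:e first → 210 extensions
total linear extensions = 462

462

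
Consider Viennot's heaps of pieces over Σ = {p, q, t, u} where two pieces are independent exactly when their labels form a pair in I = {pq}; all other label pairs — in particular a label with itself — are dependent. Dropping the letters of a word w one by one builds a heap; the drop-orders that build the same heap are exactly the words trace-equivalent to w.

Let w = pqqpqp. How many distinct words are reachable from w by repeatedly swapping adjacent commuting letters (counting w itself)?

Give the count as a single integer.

0(p) covers ∅
1(q) covers ∅
2(q) covers 1:q
3(p) covers 0:p
4(q) covers 2:q
5(p) covers 3:p
floor of heap: 0:p, 1:q
completions by unplaced set U, small U first (add the entries for U minus each lowest piece of U):
  |U|=1: {4}:1  {5}:1
  |U|=2: {2,4}:1  {3,5}:1  {4,5}:2
  |U|=3: {0,3,5}:1  {1,2,4}:1  {2,4,5}:3  {3,4,5}:3
  |U|=4: {0,3,4,5}:4  {1,2,4,5}:4  {2,3,4,5}:6
  start at 0(p): 10
  start at 1(q): 10
sum over floor = 20

20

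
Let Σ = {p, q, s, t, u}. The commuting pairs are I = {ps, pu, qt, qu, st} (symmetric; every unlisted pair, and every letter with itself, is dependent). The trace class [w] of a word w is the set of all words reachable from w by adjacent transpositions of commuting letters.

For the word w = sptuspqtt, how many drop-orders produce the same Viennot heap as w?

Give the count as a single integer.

drop 0:s onto floor
drop 1:p onto floor
drop 2:t onto {1:p}
drop 3:u onto {0:s, 2:t}
drop 4:s onto {3:u}
drop 5:p onto {2:t}
drop 6:q onto {4:s, 5:p}
drop 7:t onto {3:u, 5:p}
drop 8:t onto {7:t}
ground layer = {0:s, 1:p}
drop-orders for the pieces not yet dropped (sum over which currently-grounded one goes next):
  1 to go: {6} 1  {8} 1
  2 to go: {4,6} 1  {6,8} 2  {7,8} 1
  3 to go: {4,6,8} 3  {6,7,8} 3
  4 to go: {4,6,7,8} 6  {5,6,7,8} 3
  5 to go: {3,4,6,7,8} 6  {4,5,6,7,8} 9
  6 to go: {0,3,4,6,7,8} 6  {3,4,5,6,7,8} 15
  7 to go: {0,3,4,5,6,7,8} 21  {2,3,4,5,6,7,8} 15
  if 0:s drops first: 15 orders
  if 1:p drops first: 36 orders
heap linearizations: 51

51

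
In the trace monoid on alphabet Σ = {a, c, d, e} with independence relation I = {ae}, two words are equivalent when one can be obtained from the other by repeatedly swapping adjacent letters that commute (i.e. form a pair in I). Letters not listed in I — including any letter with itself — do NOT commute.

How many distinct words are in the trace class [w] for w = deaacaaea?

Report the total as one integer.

#0=d has no predecessor
#1=e depends on [0:d]
#2=a depends on [0:d]
#3=a depends on [2:a]
#4=c depends on [1:e, 3:a]
#5=a depends on [4:c]
#6=a depends on [5:a]
#7=e depends on [4:c]
#8=a depends on [6:a]
sources: [0:d]
N(rest) = Σ N(rest − s) over sources s of rest; N(one piece) = 1:
  size 1 → [7]=1  [8]=1
  size 2 → [6,8]=1  [7,8]=2
  size 3 → [5,6,8]=1  [6,7,8]=3
  size 4 → [5,6,7,8]=4
  size 5 → [4,5,6,7,8]=4
  size 6 → [1,4,5,6,7,8]=4  [3,4,5,6,7,8]=4
  size 7 → [1,3,4,5,6,7,8]=8  [2,3,4,5,6,7,8]=4
  first=0(d) contributes 12

12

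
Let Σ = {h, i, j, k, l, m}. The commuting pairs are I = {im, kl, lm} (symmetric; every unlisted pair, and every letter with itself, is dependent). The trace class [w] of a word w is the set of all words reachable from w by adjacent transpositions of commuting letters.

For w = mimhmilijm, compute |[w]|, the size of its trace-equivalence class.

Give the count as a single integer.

drop 0:m onto floor
drop 1:i onto floor
drop 2:m onto {0:m}
drop 3:h onto {1:i, 2:m}
drop 4:m onto {3:h}
drop 5:i onto {3:h}
drop 6:l onto {5:i}
drop 7:i onto {6:l}
drop 8:j onto {4:m, 7:i}
drop 9:m onto {8:j}
ground layer = {0:m, 1:i}
drop-orders for the pieces not yet dropped (sum over which currently-grounded one goes next):
  1 to go: {9} 1
  2 to go: {8,9} 1
  3 to go: {4,8,9} 1  {7,8,9} 1
  4 to go: {4,7,8,9} 2  {6,7,8,9} 1
  5 to go: {4,6,7,8,9} 3  {5,6,7,8,9} 1
  6 to go: {4,5,6,7,8,9} 4
  7 to go: {3,4,5,6,7,8,9} 4
  8 to go: {1,3,4,5,6,7,8,9} 4  {2,3,4,5,6,7,8,9} 4
  if 0:m drops first: 8 orders
  if 1:i drops first: 4 orders
heap linearizations: 12

12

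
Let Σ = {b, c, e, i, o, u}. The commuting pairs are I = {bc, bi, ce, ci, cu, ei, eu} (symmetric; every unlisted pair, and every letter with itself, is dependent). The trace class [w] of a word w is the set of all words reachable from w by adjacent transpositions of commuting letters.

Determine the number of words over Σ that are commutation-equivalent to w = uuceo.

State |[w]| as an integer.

#0=u has no predecessor
#1=u depends on [0:u]
#2=c has no predecessor
#3=e has no predecessor
#4=o depends on [1:u, 2:c, 3:e]
sources: [0:u, 2:c, 3:e]
N(rest) = Σ N(rest − s) over sources s of rest; N(one piece) = 1:
  size 1 → [4]=1
  size 2 → [1,4]=1  [2,4]=1  [3,4]=1
  size 3 → [0,1,4]=1  [1,2,4]=2  [1,3,4]=2  [2,3,4]=2
  first=0(u) contributes 6
  first=2(c) contributes 3
  first=3(e) contributes 3
|[w]| = 12

12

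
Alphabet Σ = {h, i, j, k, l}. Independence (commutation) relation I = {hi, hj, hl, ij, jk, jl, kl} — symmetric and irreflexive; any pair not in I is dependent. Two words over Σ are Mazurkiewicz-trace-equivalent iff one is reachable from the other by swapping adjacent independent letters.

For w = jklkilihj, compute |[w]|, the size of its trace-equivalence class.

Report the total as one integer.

468

#0=j has no predecessor
#1=k has no predecessor
#2=l has no predecessor
#3=k depends on [1:k]
#4=i depends on [2:l, 3:k]
#5=l depends on [4:i]
#6=i depends on [5:l]
#7=h depends on [3:k]
#8=j depends on [0:j]
sources: [0:j, 1:k, 2:l]
N(rest) = Σ N(rest − s) over sources s of rest; N(one piece) = 1:
  size 1 → [6]=1  [7]=1  [8]=1
  size 2 → [0,8]=1  [5,6]=1  [6,7]=2  [6,8]=2  [7,8]=2
  size 3 → [0,6,8]=3  [0,7,8]=3  [4,5,6]=1  [5,6,7]=3  [5,6,8]=3  [6,7,8]=6
  size 4 → [0,5,6,8]=6  [0,6,7,8]=12  [2,4,5,6]=1  [4,5,6,7]=4  [4,5,6,8]=4  [5,6,7,8]=12
  size 5 → [0,4,5,6,8]=10  [0,5,6,7,8]=30  [2,4,5,6,7]=5  [2,4,5,6,8]=5  [3,4,5,6,7]=4  [4,5,6,7,8]=20
  size 6 → [0,2,4,5,6,8]=15  [0,4,5,6,7,8]=60  [1,3,4,5,6,7]=4  [2,3,4,5,6,7]=9  [2,4,5,6,7,8]=30  [3,4,5,6,7,8]=24
  size 7 → [0,2,4,5,6,7,8]=105  [0,3,4,5,6,7,8]=84  [1,2,3,4,5,6,7]=13  [1,3,4,5,6,7,8]=28  [2,3,4,5,6,7,8]=63
  first=0(j) contributes 104
  first=1(k) contributes 252
  first=2(l) contributes 112
|[w]| = 468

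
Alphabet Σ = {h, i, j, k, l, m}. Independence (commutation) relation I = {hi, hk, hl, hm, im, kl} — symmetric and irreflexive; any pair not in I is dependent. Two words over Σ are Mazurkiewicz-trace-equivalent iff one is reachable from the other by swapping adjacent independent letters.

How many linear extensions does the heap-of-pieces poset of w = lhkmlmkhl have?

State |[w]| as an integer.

144

piece 0:l — minimal
piece 1:h — minimal
piece 2:k — minimal
piece 3:m rests on {0:l, 2:k}
piece 4:l rests on {3:m}
piece 5:m rests on {4:l}
piece 6:k rests on {5:m}
piece 7:h rests on {1:h}
piece 8:l rests on {5:m}
minimal pieces: {0:l, 1:h, 2:k}
ways to finish when only these pieces remain (= sum over removing one remaining piece with nothing left below it):
  1 left: {6}→1  {7}→1  {8}→1
  2 left: {1,7}→1  {6,7}→2  {6,8}→2  {7,8}→2
  3 left: {1,6,7}→3  {1,7,8}→3  {5,6,8}→2  {6,7,8}→6
  4 left: {1,6,7,8}→12  {4,5,6,8}→2  {5,6,7,8}→8
  5 left: {1,5,6,7,8}→20  {3,4,5,6,8}→2  {4,5,6,7,8}→10
  6 left: {0,3,4,5,6,8}→2  {1,4,5,6,7,8}→30  {2,3,4,5,6,8}→2  {3,4,5,6,7,8}→12
  7 left: {0,2,3,4,5,6,8}→4  {0,3,4,5,6,7,8}→14  {1,3,4,5,6,7,8}→42  {2,3,4,5,6,7,8}→14
  placing 0:l first → 56 extensions
  placing 1:h first → 32 extensions
  placing 2:k first → 56 extensions
total linear extensions = 144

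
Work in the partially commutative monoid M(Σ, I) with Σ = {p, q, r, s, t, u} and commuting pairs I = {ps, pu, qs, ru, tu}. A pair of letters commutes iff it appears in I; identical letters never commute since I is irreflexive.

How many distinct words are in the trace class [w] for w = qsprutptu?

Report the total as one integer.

#0=q has no predecessor
#1=s has no predecessor
#2=p depends on [0:q]
#3=r depends on [1:s, 2:p]
#4=u depends on [0:q, 1:s]
#5=t depends on [3:r]
#6=p depends on [5:t]
#7=t depends on [6:p]
#8=u depends on [4:u]
sources: [0:q, 1:s]
N(rest) = Σ N(rest − s) over sources s of rest; N(one piece) = 1:
  size 1 → [7]=1  [8]=1
  size 2 → [4,8]=1  [6,7]=1  [7,8]=2
  size 3 → [4,7,8]=3  [5,6,7]=1  [6,7,8]=3
  size 4 → [3,5,6,7]=1  [4,6,7,8]=6  [5,6,7,8]=4
  size 5 → [2,3,5,6,7]=1  [3,5,6,7,8]=5  [4,5,6,7,8]=10
  size 6 → [2,3,5,6,7,8]=6  [3,4,5,6,7,8]=15
  size 7 → [1,3,4,5,6,7,8]=15  [2,3,4,5,6,7,8]=21
  first=0(q) contributes 36
  first=1(s) contributes 21
|[w]| = 57

57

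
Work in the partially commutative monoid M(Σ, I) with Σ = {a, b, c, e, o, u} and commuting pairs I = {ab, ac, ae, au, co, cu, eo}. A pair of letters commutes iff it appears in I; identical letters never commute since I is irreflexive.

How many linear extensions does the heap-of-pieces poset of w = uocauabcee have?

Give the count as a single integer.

#0=u has no predecessor
#1=o depends on [0:u]
#2=c has no predecessor
#3=a depends on [1:o]
#4=u depends on [1:o]
#5=a depends on [3:a]
#6=b depends on [2:c, 4:u]
#7=c depends on [6:b]
#8=e depends on [7:c]
#9=e depends on [8:e]
sources: [0:u, 2:c]
N(rest) = Σ N(rest − s) over sources s of rest; N(one piece) = 1:
  size 1 → [5]=1  [9]=1
  size 2 → [3,5]=1  [5,9]=2  [8,9]=1
  size 3 → [3,5,9]=3  [5,8,9]=3  [7,8,9]=1
  size 4 → [3,5,8,9]=6  [5,7,8,9]=4  [6,7,8,9]=1
  size 5 → [2,6,7,8,9]=1  [3,5,7,8,9]=10  [4,6,7,8,9]=1  [5,6,7,8,9]=5
  size 6 → [2,4,6,7,8,9]=2  [2,5,6,7,8,9]=6  [3,5,6,7,8,9]=15  [4,5,6,7,8,9]=6
  size 7 → [2,3,5,6,7,8,9]=21  [2,4,5,6,7,8,9]=14  [3,4,5,6,7,8,9]=21
  size 8 → [1,3,4,5,6,7,8,9]=21  [2,3,4,5,6,7,8,9]=56
  first=0(u) contributes 77
  first=2(c) contributes 21
|[w]| = 98

98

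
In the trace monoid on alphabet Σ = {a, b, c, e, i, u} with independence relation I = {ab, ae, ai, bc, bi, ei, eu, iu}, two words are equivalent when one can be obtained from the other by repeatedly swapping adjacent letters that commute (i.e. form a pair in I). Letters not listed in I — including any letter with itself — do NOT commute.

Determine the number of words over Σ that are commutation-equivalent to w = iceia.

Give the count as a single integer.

6

piece 0:i — minimal
piece 1:c rests on {0:i}
piece 2:e rests on {1:c}
piece 3:i rests on {1:c}
piece 4:a rests on {1:c}
minimal pieces: {0:i}
ways to finish when only these pieces remain (= sum over removing one remaining piece with nothing left below it):
  1 left: {2}→1  {3}→1  {4}→1
  2 left: {2,3}→2  {2,4}→2  {3,4}→2
  3 left: {2,3,4}→6
  placing 0:i first → 6 extensions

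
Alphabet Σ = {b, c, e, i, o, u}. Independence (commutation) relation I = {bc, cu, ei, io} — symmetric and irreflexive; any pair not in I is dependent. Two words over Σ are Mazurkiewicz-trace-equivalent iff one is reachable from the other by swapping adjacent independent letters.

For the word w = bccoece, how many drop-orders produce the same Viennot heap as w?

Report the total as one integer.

#0=b has no predecessor
#1=c has no predecessor
#2=c depends on [1:c]
#3=o depends on [0:b, 2:c]
#4=e depends on [3:o]
#5=c depends on [4:e]
#6=e depends on [5:c]
sources: [0:b, 1:c]
N(rest) = Σ N(rest − s) over sources s of rest; N(one piece) = 1:
  size 1 → [6]=1
  size 2 → [5,6]=1
  size 3 → [4,5,6]=1
  size 4 → [3,4,5,6]=1
  size 5 → [0,3,4,5,6]=1  [2,3,4,5,6]=1
  first=0(b) contributes 1
  first=1(c) contributes 2
|[w]| = 3

3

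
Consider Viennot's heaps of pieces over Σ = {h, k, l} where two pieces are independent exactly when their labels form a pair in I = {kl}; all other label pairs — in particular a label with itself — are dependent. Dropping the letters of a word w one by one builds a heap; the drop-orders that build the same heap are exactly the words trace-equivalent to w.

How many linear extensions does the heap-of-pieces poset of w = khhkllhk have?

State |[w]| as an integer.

drop 0:k onto floor
drop 1:h onto {0:k}
drop 2:h onto {1:h}
drop 3:k onto {2:h}
drop 4:l onto {2:h}
drop 5:l onto {4:l}
drop 6:h onto {3:k, 5:l}
drop 7:k onto {6:h}
ground layer = {0:k}
drop-orders for the pieces not yet dropped (sum over which currently-grounded one goes next):
  1 to go: {7} 1
  2 to go: {6,7} 1
  3 to go: {3,6,7} 1  {5,6,7} 1
  4 to go: {3,5,6,7} 2  {4,5,6,7} 1
  5 to go: {3,4,5,6,7} 3
  6 to go: {2,3,4,5,6,7} 3
  if 0:k drops first: 3 orders

3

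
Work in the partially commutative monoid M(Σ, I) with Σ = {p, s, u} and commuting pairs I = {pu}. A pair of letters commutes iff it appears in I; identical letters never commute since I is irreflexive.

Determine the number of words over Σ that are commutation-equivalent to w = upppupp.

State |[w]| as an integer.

piece 0:u — minimal
piece 1:p — minimal
piece 2:p rests on {1:p}
piece 3:p rests on {2:p}
piece 4:u rests on {0:u}
piece 5:p rests on {3:p}
piece 6:p rests on {5:p}
minimal pieces: {0:u, 1:p}
ways to finish when only these pieces remain (= sum over removing one remaining piece with nothing left below it):
  1 left: {4}→1  {6}→1
  2 left: {0,4}→1  {4,6}→2  {5,6}→1
  3 left: {0,4,6}→3  {3,5,6}→1  {4,5,6}→3
  4 left: {0,4,5,6}→6  {2,3,5,6}→1  {3,4,5,6}→4
  5 left: {0,3,4,5,6}→10  {1,2,3,5,6}→1  {2,3,4,5,6}→5
  placing 0:u first → 6 extensions
  placing 1:p first → 15 extensions
total linear extensions = 21

21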